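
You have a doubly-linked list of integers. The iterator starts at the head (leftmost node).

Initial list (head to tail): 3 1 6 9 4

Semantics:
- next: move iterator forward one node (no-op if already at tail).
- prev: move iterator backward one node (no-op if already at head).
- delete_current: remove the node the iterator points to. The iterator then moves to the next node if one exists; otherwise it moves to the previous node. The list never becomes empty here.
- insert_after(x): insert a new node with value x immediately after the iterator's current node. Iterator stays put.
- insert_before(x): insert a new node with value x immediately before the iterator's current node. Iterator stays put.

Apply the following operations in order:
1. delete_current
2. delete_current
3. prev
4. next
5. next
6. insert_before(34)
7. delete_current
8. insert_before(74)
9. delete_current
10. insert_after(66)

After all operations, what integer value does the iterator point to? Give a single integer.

Answer: 74

Derivation:
After 1 (delete_current): list=[1, 6, 9, 4] cursor@1
After 2 (delete_current): list=[6, 9, 4] cursor@6
After 3 (prev): list=[6, 9, 4] cursor@6
After 4 (next): list=[6, 9, 4] cursor@9
After 5 (next): list=[6, 9, 4] cursor@4
After 6 (insert_before(34)): list=[6, 9, 34, 4] cursor@4
After 7 (delete_current): list=[6, 9, 34] cursor@34
After 8 (insert_before(74)): list=[6, 9, 74, 34] cursor@34
After 9 (delete_current): list=[6, 9, 74] cursor@74
After 10 (insert_after(66)): list=[6, 9, 74, 66] cursor@74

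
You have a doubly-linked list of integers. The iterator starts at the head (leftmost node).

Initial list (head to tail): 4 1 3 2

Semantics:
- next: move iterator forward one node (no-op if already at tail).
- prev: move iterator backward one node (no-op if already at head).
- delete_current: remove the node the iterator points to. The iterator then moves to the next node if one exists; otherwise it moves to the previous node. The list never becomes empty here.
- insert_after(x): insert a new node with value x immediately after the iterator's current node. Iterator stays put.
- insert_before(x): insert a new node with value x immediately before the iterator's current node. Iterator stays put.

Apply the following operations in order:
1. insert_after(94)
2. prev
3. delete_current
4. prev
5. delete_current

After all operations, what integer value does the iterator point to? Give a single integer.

After 1 (insert_after(94)): list=[4, 94, 1, 3, 2] cursor@4
After 2 (prev): list=[4, 94, 1, 3, 2] cursor@4
After 3 (delete_current): list=[94, 1, 3, 2] cursor@94
After 4 (prev): list=[94, 1, 3, 2] cursor@94
After 5 (delete_current): list=[1, 3, 2] cursor@1

Answer: 1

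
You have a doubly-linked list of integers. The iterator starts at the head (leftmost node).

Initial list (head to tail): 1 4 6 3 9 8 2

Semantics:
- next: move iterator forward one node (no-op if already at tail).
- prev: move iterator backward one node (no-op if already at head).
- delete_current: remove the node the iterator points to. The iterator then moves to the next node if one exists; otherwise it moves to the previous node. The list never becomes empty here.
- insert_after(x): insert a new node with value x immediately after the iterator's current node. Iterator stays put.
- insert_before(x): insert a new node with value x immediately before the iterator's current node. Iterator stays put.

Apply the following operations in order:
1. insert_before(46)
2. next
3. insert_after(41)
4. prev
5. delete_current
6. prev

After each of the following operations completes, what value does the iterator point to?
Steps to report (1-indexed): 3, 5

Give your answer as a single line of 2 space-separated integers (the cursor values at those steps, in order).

Answer: 4 4

Derivation:
After 1 (insert_before(46)): list=[46, 1, 4, 6, 3, 9, 8, 2] cursor@1
After 2 (next): list=[46, 1, 4, 6, 3, 9, 8, 2] cursor@4
After 3 (insert_after(41)): list=[46, 1, 4, 41, 6, 3, 9, 8, 2] cursor@4
After 4 (prev): list=[46, 1, 4, 41, 6, 3, 9, 8, 2] cursor@1
After 5 (delete_current): list=[46, 4, 41, 6, 3, 9, 8, 2] cursor@4
After 6 (prev): list=[46, 4, 41, 6, 3, 9, 8, 2] cursor@46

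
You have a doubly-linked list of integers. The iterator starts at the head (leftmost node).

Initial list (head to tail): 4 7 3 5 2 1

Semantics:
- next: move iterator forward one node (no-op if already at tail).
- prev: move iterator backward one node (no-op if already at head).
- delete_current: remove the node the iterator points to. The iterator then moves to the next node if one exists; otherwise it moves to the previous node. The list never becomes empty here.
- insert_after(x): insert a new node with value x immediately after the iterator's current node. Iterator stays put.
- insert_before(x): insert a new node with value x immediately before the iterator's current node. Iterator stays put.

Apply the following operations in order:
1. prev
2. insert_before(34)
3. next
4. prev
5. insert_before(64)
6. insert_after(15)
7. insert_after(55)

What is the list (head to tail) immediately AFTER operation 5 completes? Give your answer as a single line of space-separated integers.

After 1 (prev): list=[4, 7, 3, 5, 2, 1] cursor@4
After 2 (insert_before(34)): list=[34, 4, 7, 3, 5, 2, 1] cursor@4
After 3 (next): list=[34, 4, 7, 3, 5, 2, 1] cursor@7
After 4 (prev): list=[34, 4, 7, 3, 5, 2, 1] cursor@4
After 5 (insert_before(64)): list=[34, 64, 4, 7, 3, 5, 2, 1] cursor@4

Answer: 34 64 4 7 3 5 2 1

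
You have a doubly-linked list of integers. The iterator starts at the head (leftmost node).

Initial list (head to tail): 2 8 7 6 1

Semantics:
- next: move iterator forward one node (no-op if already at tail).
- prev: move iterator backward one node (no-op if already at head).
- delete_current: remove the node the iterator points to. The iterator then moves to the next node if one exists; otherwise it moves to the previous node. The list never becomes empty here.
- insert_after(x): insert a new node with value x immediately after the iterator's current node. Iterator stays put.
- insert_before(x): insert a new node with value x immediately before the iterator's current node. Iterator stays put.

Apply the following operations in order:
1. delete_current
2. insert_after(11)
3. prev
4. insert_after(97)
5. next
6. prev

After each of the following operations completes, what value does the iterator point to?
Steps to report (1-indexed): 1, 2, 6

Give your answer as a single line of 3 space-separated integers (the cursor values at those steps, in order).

After 1 (delete_current): list=[8, 7, 6, 1] cursor@8
After 2 (insert_after(11)): list=[8, 11, 7, 6, 1] cursor@8
After 3 (prev): list=[8, 11, 7, 6, 1] cursor@8
After 4 (insert_after(97)): list=[8, 97, 11, 7, 6, 1] cursor@8
After 5 (next): list=[8, 97, 11, 7, 6, 1] cursor@97
After 6 (prev): list=[8, 97, 11, 7, 6, 1] cursor@8

Answer: 8 8 8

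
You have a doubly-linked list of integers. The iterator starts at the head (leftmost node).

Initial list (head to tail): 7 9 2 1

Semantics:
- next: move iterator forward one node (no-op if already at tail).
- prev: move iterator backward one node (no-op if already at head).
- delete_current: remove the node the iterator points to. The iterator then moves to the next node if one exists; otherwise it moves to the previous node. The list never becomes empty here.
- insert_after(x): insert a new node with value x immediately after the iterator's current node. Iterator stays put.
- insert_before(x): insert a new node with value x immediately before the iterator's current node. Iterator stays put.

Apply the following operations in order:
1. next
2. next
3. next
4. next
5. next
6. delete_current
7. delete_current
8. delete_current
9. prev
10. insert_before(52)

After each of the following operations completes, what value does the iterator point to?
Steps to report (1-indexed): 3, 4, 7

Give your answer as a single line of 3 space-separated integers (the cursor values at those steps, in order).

After 1 (next): list=[7, 9, 2, 1] cursor@9
After 2 (next): list=[7, 9, 2, 1] cursor@2
After 3 (next): list=[7, 9, 2, 1] cursor@1
After 4 (next): list=[7, 9, 2, 1] cursor@1
After 5 (next): list=[7, 9, 2, 1] cursor@1
After 6 (delete_current): list=[7, 9, 2] cursor@2
After 7 (delete_current): list=[7, 9] cursor@9
After 8 (delete_current): list=[7] cursor@7
After 9 (prev): list=[7] cursor@7
After 10 (insert_before(52)): list=[52, 7] cursor@7

Answer: 1 1 9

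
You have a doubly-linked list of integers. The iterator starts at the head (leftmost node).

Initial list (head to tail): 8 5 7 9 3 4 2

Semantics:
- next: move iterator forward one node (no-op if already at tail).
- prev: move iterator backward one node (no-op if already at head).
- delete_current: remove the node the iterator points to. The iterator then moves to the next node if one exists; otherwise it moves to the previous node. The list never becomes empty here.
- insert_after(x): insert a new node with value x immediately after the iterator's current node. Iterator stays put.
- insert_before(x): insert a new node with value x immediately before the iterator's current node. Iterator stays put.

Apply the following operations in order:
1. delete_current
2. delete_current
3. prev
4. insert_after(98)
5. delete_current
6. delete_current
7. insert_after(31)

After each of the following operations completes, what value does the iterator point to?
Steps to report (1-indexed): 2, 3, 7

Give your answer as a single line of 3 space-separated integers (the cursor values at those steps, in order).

Answer: 7 7 9

Derivation:
After 1 (delete_current): list=[5, 7, 9, 3, 4, 2] cursor@5
After 2 (delete_current): list=[7, 9, 3, 4, 2] cursor@7
After 3 (prev): list=[7, 9, 3, 4, 2] cursor@7
After 4 (insert_after(98)): list=[7, 98, 9, 3, 4, 2] cursor@7
After 5 (delete_current): list=[98, 9, 3, 4, 2] cursor@98
After 6 (delete_current): list=[9, 3, 4, 2] cursor@9
After 7 (insert_after(31)): list=[9, 31, 3, 4, 2] cursor@9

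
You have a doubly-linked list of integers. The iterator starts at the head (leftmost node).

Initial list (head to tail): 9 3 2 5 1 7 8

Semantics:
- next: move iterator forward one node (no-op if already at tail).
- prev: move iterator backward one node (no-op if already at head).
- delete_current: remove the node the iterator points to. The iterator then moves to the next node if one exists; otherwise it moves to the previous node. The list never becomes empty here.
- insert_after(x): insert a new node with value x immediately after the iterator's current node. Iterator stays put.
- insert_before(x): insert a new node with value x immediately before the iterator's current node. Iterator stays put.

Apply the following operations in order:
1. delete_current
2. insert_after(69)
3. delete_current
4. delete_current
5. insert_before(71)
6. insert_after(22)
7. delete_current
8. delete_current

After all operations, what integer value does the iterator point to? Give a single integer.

Answer: 5

Derivation:
After 1 (delete_current): list=[3, 2, 5, 1, 7, 8] cursor@3
After 2 (insert_after(69)): list=[3, 69, 2, 5, 1, 7, 8] cursor@3
After 3 (delete_current): list=[69, 2, 5, 1, 7, 8] cursor@69
After 4 (delete_current): list=[2, 5, 1, 7, 8] cursor@2
After 5 (insert_before(71)): list=[71, 2, 5, 1, 7, 8] cursor@2
After 6 (insert_after(22)): list=[71, 2, 22, 5, 1, 7, 8] cursor@2
After 7 (delete_current): list=[71, 22, 5, 1, 7, 8] cursor@22
After 8 (delete_current): list=[71, 5, 1, 7, 8] cursor@5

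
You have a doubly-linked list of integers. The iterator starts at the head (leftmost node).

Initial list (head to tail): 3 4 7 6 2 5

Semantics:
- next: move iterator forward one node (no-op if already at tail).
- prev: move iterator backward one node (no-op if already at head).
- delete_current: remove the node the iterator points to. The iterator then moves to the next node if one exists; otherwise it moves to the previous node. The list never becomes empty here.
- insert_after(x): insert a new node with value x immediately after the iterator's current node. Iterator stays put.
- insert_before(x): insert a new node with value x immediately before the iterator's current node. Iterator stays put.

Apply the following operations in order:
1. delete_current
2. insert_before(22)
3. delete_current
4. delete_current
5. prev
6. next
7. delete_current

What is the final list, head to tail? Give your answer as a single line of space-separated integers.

Answer: 22 2 5

Derivation:
After 1 (delete_current): list=[4, 7, 6, 2, 5] cursor@4
After 2 (insert_before(22)): list=[22, 4, 7, 6, 2, 5] cursor@4
After 3 (delete_current): list=[22, 7, 6, 2, 5] cursor@7
After 4 (delete_current): list=[22, 6, 2, 5] cursor@6
After 5 (prev): list=[22, 6, 2, 5] cursor@22
After 6 (next): list=[22, 6, 2, 5] cursor@6
After 7 (delete_current): list=[22, 2, 5] cursor@2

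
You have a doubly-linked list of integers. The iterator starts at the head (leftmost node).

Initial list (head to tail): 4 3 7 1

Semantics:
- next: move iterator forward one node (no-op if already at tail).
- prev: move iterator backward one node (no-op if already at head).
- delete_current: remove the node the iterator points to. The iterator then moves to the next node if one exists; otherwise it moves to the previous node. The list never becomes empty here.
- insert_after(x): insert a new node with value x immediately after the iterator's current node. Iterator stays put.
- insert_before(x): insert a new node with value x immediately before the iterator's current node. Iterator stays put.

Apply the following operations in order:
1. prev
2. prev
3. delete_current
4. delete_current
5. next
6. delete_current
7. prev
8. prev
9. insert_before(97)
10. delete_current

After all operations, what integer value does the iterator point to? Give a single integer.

Answer: 97

Derivation:
After 1 (prev): list=[4, 3, 7, 1] cursor@4
After 2 (prev): list=[4, 3, 7, 1] cursor@4
After 3 (delete_current): list=[3, 7, 1] cursor@3
After 4 (delete_current): list=[7, 1] cursor@7
After 5 (next): list=[7, 1] cursor@1
After 6 (delete_current): list=[7] cursor@7
After 7 (prev): list=[7] cursor@7
After 8 (prev): list=[7] cursor@7
After 9 (insert_before(97)): list=[97, 7] cursor@7
After 10 (delete_current): list=[97] cursor@97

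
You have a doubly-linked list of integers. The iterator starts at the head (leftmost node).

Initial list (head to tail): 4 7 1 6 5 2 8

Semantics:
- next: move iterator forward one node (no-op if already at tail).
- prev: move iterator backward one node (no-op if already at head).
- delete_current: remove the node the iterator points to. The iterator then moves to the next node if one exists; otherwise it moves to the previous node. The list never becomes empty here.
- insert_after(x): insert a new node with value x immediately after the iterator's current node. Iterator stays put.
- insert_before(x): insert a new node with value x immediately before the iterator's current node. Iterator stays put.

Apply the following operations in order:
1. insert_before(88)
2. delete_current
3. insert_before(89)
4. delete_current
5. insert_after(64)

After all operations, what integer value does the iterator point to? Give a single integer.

Answer: 1

Derivation:
After 1 (insert_before(88)): list=[88, 4, 7, 1, 6, 5, 2, 8] cursor@4
After 2 (delete_current): list=[88, 7, 1, 6, 5, 2, 8] cursor@7
After 3 (insert_before(89)): list=[88, 89, 7, 1, 6, 5, 2, 8] cursor@7
After 4 (delete_current): list=[88, 89, 1, 6, 5, 2, 8] cursor@1
After 5 (insert_after(64)): list=[88, 89, 1, 64, 6, 5, 2, 8] cursor@1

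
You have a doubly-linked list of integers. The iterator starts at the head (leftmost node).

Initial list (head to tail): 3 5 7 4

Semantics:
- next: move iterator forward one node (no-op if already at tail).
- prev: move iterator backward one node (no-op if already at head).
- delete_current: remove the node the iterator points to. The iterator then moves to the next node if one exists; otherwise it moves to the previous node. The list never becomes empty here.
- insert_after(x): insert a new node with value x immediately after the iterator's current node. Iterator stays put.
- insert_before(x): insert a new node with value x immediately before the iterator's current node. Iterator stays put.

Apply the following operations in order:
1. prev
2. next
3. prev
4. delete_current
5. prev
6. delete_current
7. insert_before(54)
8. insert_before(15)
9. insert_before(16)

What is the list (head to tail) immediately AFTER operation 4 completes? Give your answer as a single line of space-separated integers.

After 1 (prev): list=[3, 5, 7, 4] cursor@3
After 2 (next): list=[3, 5, 7, 4] cursor@5
After 3 (prev): list=[3, 5, 7, 4] cursor@3
After 4 (delete_current): list=[5, 7, 4] cursor@5

Answer: 5 7 4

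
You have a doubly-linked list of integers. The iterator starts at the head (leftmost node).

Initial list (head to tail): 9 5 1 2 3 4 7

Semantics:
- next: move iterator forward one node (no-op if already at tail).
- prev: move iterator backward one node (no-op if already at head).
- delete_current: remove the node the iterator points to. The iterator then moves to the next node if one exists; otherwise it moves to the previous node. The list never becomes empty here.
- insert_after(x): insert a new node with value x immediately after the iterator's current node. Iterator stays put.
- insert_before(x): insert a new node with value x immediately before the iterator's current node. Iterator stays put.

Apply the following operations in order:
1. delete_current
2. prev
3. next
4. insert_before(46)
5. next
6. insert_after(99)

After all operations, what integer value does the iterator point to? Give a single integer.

Answer: 2

Derivation:
After 1 (delete_current): list=[5, 1, 2, 3, 4, 7] cursor@5
After 2 (prev): list=[5, 1, 2, 3, 4, 7] cursor@5
After 3 (next): list=[5, 1, 2, 3, 4, 7] cursor@1
After 4 (insert_before(46)): list=[5, 46, 1, 2, 3, 4, 7] cursor@1
After 5 (next): list=[5, 46, 1, 2, 3, 4, 7] cursor@2
After 6 (insert_after(99)): list=[5, 46, 1, 2, 99, 3, 4, 7] cursor@2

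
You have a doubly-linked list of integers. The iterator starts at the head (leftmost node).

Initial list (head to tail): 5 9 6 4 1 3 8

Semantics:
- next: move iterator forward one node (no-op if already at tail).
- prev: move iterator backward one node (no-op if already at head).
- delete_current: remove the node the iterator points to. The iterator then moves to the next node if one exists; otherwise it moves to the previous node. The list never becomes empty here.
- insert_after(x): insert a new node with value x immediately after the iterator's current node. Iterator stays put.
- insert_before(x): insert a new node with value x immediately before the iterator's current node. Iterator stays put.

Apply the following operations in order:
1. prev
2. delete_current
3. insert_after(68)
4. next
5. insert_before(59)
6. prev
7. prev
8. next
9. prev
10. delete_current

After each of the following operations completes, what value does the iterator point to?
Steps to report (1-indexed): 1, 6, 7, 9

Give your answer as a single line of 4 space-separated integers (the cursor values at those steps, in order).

After 1 (prev): list=[5, 9, 6, 4, 1, 3, 8] cursor@5
After 2 (delete_current): list=[9, 6, 4, 1, 3, 8] cursor@9
After 3 (insert_after(68)): list=[9, 68, 6, 4, 1, 3, 8] cursor@9
After 4 (next): list=[9, 68, 6, 4, 1, 3, 8] cursor@68
After 5 (insert_before(59)): list=[9, 59, 68, 6, 4, 1, 3, 8] cursor@68
After 6 (prev): list=[9, 59, 68, 6, 4, 1, 3, 8] cursor@59
After 7 (prev): list=[9, 59, 68, 6, 4, 1, 3, 8] cursor@9
After 8 (next): list=[9, 59, 68, 6, 4, 1, 3, 8] cursor@59
After 9 (prev): list=[9, 59, 68, 6, 4, 1, 3, 8] cursor@9
After 10 (delete_current): list=[59, 68, 6, 4, 1, 3, 8] cursor@59

Answer: 5 59 9 9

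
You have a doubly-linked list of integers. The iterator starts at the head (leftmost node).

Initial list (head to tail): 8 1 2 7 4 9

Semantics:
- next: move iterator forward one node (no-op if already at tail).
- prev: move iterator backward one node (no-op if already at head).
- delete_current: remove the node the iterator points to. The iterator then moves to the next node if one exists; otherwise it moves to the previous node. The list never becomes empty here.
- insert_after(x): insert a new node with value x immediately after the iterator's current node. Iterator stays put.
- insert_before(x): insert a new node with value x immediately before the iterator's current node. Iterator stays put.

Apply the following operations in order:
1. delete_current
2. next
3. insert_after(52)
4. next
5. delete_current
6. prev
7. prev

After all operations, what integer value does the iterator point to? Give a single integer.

After 1 (delete_current): list=[1, 2, 7, 4, 9] cursor@1
After 2 (next): list=[1, 2, 7, 4, 9] cursor@2
After 3 (insert_after(52)): list=[1, 2, 52, 7, 4, 9] cursor@2
After 4 (next): list=[1, 2, 52, 7, 4, 9] cursor@52
After 5 (delete_current): list=[1, 2, 7, 4, 9] cursor@7
After 6 (prev): list=[1, 2, 7, 4, 9] cursor@2
After 7 (prev): list=[1, 2, 7, 4, 9] cursor@1

Answer: 1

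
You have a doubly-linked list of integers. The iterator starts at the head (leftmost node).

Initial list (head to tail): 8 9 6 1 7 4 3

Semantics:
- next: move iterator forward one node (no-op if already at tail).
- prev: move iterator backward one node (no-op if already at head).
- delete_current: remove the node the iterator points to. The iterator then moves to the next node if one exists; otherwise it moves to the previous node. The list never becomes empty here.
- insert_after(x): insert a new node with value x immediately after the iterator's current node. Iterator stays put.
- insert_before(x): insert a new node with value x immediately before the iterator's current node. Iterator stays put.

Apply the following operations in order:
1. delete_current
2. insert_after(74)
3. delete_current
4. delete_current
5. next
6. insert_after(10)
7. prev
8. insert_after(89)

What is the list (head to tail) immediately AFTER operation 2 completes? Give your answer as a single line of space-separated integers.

After 1 (delete_current): list=[9, 6, 1, 7, 4, 3] cursor@9
After 2 (insert_after(74)): list=[9, 74, 6, 1, 7, 4, 3] cursor@9

Answer: 9 74 6 1 7 4 3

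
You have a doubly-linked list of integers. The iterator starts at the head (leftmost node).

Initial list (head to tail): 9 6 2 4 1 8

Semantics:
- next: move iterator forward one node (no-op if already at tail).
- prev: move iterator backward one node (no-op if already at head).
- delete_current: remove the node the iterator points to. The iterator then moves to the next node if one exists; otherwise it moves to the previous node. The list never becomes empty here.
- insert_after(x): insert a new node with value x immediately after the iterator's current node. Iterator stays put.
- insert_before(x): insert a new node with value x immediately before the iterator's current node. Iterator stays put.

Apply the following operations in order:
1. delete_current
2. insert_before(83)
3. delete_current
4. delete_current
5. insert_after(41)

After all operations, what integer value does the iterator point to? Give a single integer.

After 1 (delete_current): list=[6, 2, 4, 1, 8] cursor@6
After 2 (insert_before(83)): list=[83, 6, 2, 4, 1, 8] cursor@6
After 3 (delete_current): list=[83, 2, 4, 1, 8] cursor@2
After 4 (delete_current): list=[83, 4, 1, 8] cursor@4
After 5 (insert_after(41)): list=[83, 4, 41, 1, 8] cursor@4

Answer: 4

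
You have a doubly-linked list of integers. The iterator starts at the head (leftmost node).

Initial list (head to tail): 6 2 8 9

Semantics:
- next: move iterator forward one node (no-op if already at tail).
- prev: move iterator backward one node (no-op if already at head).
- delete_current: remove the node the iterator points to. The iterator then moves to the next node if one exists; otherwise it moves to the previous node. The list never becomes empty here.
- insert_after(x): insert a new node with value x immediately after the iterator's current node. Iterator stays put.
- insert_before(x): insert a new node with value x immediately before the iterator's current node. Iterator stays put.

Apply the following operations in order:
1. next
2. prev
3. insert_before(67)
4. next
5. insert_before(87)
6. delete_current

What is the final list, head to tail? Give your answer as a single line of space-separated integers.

Answer: 67 6 87 8 9

Derivation:
After 1 (next): list=[6, 2, 8, 9] cursor@2
After 2 (prev): list=[6, 2, 8, 9] cursor@6
After 3 (insert_before(67)): list=[67, 6, 2, 8, 9] cursor@6
After 4 (next): list=[67, 6, 2, 8, 9] cursor@2
After 5 (insert_before(87)): list=[67, 6, 87, 2, 8, 9] cursor@2
After 6 (delete_current): list=[67, 6, 87, 8, 9] cursor@8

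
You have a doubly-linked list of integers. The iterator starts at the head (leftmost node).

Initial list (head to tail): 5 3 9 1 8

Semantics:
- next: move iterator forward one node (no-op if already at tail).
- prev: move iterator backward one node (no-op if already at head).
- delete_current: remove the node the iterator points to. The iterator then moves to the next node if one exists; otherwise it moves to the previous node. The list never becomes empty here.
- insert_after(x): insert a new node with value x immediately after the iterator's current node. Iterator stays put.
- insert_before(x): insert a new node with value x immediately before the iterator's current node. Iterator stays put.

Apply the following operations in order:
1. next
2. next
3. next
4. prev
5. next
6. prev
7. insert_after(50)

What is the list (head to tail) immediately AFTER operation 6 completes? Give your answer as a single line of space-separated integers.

Answer: 5 3 9 1 8

Derivation:
After 1 (next): list=[5, 3, 9, 1, 8] cursor@3
After 2 (next): list=[5, 3, 9, 1, 8] cursor@9
After 3 (next): list=[5, 3, 9, 1, 8] cursor@1
After 4 (prev): list=[5, 3, 9, 1, 8] cursor@9
After 5 (next): list=[5, 3, 9, 1, 8] cursor@1
After 6 (prev): list=[5, 3, 9, 1, 8] cursor@9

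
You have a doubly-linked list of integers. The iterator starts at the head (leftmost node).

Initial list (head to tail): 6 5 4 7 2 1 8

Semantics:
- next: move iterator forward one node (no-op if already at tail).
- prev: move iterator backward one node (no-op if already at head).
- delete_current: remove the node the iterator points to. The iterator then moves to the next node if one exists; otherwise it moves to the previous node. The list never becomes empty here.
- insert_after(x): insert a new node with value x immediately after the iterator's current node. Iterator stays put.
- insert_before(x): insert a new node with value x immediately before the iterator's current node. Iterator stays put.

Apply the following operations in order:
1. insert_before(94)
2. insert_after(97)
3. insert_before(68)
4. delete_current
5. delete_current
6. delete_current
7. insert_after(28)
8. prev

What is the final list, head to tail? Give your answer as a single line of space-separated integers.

Answer: 94 68 4 28 7 2 1 8

Derivation:
After 1 (insert_before(94)): list=[94, 6, 5, 4, 7, 2, 1, 8] cursor@6
After 2 (insert_after(97)): list=[94, 6, 97, 5, 4, 7, 2, 1, 8] cursor@6
After 3 (insert_before(68)): list=[94, 68, 6, 97, 5, 4, 7, 2, 1, 8] cursor@6
After 4 (delete_current): list=[94, 68, 97, 5, 4, 7, 2, 1, 8] cursor@97
After 5 (delete_current): list=[94, 68, 5, 4, 7, 2, 1, 8] cursor@5
After 6 (delete_current): list=[94, 68, 4, 7, 2, 1, 8] cursor@4
After 7 (insert_after(28)): list=[94, 68, 4, 28, 7, 2, 1, 8] cursor@4
After 8 (prev): list=[94, 68, 4, 28, 7, 2, 1, 8] cursor@68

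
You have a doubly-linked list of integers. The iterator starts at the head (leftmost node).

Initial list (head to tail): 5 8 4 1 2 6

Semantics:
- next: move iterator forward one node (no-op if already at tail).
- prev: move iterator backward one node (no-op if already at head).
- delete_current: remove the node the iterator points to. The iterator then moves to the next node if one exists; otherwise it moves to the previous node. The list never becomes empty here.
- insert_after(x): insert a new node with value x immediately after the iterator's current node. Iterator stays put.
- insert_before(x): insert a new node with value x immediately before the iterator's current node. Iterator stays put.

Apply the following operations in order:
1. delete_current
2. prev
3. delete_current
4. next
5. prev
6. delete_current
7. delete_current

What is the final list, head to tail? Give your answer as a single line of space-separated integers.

Answer: 2 6

Derivation:
After 1 (delete_current): list=[8, 4, 1, 2, 6] cursor@8
After 2 (prev): list=[8, 4, 1, 2, 6] cursor@8
After 3 (delete_current): list=[4, 1, 2, 6] cursor@4
After 4 (next): list=[4, 1, 2, 6] cursor@1
After 5 (prev): list=[4, 1, 2, 6] cursor@4
After 6 (delete_current): list=[1, 2, 6] cursor@1
After 7 (delete_current): list=[2, 6] cursor@2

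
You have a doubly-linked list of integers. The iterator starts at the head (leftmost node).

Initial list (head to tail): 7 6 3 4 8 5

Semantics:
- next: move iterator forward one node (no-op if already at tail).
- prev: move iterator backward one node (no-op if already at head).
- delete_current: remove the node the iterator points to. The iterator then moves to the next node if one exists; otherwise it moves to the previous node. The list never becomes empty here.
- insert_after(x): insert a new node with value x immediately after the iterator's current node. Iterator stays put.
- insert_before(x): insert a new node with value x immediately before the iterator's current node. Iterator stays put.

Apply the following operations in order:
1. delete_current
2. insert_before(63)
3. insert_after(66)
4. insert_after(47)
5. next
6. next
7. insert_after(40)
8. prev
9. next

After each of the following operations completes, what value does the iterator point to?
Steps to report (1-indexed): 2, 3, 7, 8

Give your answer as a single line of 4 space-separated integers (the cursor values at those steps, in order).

Answer: 6 6 66 47

Derivation:
After 1 (delete_current): list=[6, 3, 4, 8, 5] cursor@6
After 2 (insert_before(63)): list=[63, 6, 3, 4, 8, 5] cursor@6
After 3 (insert_after(66)): list=[63, 6, 66, 3, 4, 8, 5] cursor@6
After 4 (insert_after(47)): list=[63, 6, 47, 66, 3, 4, 8, 5] cursor@6
After 5 (next): list=[63, 6, 47, 66, 3, 4, 8, 5] cursor@47
After 6 (next): list=[63, 6, 47, 66, 3, 4, 8, 5] cursor@66
After 7 (insert_after(40)): list=[63, 6, 47, 66, 40, 3, 4, 8, 5] cursor@66
After 8 (prev): list=[63, 6, 47, 66, 40, 3, 4, 8, 5] cursor@47
After 9 (next): list=[63, 6, 47, 66, 40, 3, 4, 8, 5] cursor@66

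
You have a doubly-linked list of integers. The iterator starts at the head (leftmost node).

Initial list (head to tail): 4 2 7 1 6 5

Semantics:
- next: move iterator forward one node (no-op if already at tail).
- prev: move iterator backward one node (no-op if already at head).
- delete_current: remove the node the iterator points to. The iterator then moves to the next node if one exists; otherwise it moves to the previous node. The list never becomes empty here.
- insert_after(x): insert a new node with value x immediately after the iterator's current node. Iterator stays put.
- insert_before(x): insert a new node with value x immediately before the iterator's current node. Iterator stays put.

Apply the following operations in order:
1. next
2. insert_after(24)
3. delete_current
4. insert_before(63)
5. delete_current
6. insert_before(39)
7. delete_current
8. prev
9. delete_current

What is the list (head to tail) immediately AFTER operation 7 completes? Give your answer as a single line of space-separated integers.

Answer: 4 63 39 1 6 5

Derivation:
After 1 (next): list=[4, 2, 7, 1, 6, 5] cursor@2
After 2 (insert_after(24)): list=[4, 2, 24, 7, 1, 6, 5] cursor@2
After 3 (delete_current): list=[4, 24, 7, 1, 6, 5] cursor@24
After 4 (insert_before(63)): list=[4, 63, 24, 7, 1, 6, 5] cursor@24
After 5 (delete_current): list=[4, 63, 7, 1, 6, 5] cursor@7
After 6 (insert_before(39)): list=[4, 63, 39, 7, 1, 6, 5] cursor@7
After 7 (delete_current): list=[4, 63, 39, 1, 6, 5] cursor@1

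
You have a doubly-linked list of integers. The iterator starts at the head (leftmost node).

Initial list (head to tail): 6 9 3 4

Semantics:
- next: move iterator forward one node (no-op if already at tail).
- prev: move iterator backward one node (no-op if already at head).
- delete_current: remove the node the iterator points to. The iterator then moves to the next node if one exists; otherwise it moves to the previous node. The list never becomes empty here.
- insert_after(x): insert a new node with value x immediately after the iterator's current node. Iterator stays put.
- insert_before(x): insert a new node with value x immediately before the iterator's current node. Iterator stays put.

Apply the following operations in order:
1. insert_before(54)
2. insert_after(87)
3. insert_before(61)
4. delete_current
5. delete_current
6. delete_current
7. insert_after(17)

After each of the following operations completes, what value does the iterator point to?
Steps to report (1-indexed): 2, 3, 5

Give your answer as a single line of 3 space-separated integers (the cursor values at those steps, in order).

Answer: 6 6 9

Derivation:
After 1 (insert_before(54)): list=[54, 6, 9, 3, 4] cursor@6
After 2 (insert_after(87)): list=[54, 6, 87, 9, 3, 4] cursor@6
After 3 (insert_before(61)): list=[54, 61, 6, 87, 9, 3, 4] cursor@6
After 4 (delete_current): list=[54, 61, 87, 9, 3, 4] cursor@87
After 5 (delete_current): list=[54, 61, 9, 3, 4] cursor@9
After 6 (delete_current): list=[54, 61, 3, 4] cursor@3
After 7 (insert_after(17)): list=[54, 61, 3, 17, 4] cursor@3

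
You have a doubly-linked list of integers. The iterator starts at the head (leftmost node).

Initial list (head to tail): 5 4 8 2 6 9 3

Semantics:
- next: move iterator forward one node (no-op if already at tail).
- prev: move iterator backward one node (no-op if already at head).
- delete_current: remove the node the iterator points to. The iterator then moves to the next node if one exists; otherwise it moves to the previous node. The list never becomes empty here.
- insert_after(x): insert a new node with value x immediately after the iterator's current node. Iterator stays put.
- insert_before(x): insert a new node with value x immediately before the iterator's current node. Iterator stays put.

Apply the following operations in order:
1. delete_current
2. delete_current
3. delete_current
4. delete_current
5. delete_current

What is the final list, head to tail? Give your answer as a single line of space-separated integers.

Answer: 9 3

Derivation:
After 1 (delete_current): list=[4, 8, 2, 6, 9, 3] cursor@4
After 2 (delete_current): list=[8, 2, 6, 9, 3] cursor@8
After 3 (delete_current): list=[2, 6, 9, 3] cursor@2
After 4 (delete_current): list=[6, 9, 3] cursor@6
After 5 (delete_current): list=[9, 3] cursor@9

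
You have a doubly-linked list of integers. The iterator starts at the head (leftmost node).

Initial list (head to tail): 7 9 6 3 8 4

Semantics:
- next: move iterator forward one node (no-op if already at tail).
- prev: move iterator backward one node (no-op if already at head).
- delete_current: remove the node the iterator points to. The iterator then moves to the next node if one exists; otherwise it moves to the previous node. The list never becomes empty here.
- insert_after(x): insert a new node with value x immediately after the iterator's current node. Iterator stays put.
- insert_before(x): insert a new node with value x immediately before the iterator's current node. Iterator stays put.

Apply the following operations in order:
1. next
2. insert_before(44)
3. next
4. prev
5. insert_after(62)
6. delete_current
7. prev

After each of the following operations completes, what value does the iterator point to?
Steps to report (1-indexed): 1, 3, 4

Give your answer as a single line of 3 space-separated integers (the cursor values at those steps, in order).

Answer: 9 6 9

Derivation:
After 1 (next): list=[7, 9, 6, 3, 8, 4] cursor@9
After 2 (insert_before(44)): list=[7, 44, 9, 6, 3, 8, 4] cursor@9
After 3 (next): list=[7, 44, 9, 6, 3, 8, 4] cursor@6
After 4 (prev): list=[7, 44, 9, 6, 3, 8, 4] cursor@9
After 5 (insert_after(62)): list=[7, 44, 9, 62, 6, 3, 8, 4] cursor@9
After 6 (delete_current): list=[7, 44, 62, 6, 3, 8, 4] cursor@62
After 7 (prev): list=[7, 44, 62, 6, 3, 8, 4] cursor@44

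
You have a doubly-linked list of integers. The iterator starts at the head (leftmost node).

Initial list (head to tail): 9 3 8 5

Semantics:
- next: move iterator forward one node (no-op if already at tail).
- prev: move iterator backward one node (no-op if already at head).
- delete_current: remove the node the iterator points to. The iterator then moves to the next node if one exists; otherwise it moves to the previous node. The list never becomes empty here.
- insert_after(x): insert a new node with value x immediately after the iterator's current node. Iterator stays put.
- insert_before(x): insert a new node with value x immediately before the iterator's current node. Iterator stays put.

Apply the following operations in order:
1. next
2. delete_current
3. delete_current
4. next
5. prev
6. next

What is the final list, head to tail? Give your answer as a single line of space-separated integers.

Answer: 9 5

Derivation:
After 1 (next): list=[9, 3, 8, 5] cursor@3
After 2 (delete_current): list=[9, 8, 5] cursor@8
After 3 (delete_current): list=[9, 5] cursor@5
After 4 (next): list=[9, 5] cursor@5
After 5 (prev): list=[9, 5] cursor@9
After 6 (next): list=[9, 5] cursor@5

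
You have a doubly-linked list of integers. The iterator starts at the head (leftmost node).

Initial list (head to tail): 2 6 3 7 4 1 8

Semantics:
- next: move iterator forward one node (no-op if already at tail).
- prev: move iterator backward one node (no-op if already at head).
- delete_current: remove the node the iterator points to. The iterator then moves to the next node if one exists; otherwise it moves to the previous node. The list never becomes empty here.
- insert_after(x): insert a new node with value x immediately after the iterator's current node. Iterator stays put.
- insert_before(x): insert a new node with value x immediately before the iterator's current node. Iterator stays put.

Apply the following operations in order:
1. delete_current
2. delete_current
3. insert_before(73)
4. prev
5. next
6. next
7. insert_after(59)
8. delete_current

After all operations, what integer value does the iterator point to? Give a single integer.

Answer: 59

Derivation:
After 1 (delete_current): list=[6, 3, 7, 4, 1, 8] cursor@6
After 2 (delete_current): list=[3, 7, 4, 1, 8] cursor@3
After 3 (insert_before(73)): list=[73, 3, 7, 4, 1, 8] cursor@3
After 4 (prev): list=[73, 3, 7, 4, 1, 8] cursor@73
After 5 (next): list=[73, 3, 7, 4, 1, 8] cursor@3
After 6 (next): list=[73, 3, 7, 4, 1, 8] cursor@7
After 7 (insert_after(59)): list=[73, 3, 7, 59, 4, 1, 8] cursor@7
After 8 (delete_current): list=[73, 3, 59, 4, 1, 8] cursor@59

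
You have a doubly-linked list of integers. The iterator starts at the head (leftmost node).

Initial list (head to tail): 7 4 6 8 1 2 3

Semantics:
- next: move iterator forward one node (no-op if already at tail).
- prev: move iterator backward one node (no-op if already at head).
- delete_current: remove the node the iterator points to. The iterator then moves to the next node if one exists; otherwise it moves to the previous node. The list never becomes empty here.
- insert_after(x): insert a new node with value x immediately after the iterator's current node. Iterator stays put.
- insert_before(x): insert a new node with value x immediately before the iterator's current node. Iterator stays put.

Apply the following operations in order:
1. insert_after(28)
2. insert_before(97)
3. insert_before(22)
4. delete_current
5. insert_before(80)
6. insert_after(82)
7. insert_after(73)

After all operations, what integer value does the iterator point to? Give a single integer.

After 1 (insert_after(28)): list=[7, 28, 4, 6, 8, 1, 2, 3] cursor@7
After 2 (insert_before(97)): list=[97, 7, 28, 4, 6, 8, 1, 2, 3] cursor@7
After 3 (insert_before(22)): list=[97, 22, 7, 28, 4, 6, 8, 1, 2, 3] cursor@7
After 4 (delete_current): list=[97, 22, 28, 4, 6, 8, 1, 2, 3] cursor@28
After 5 (insert_before(80)): list=[97, 22, 80, 28, 4, 6, 8, 1, 2, 3] cursor@28
After 6 (insert_after(82)): list=[97, 22, 80, 28, 82, 4, 6, 8, 1, 2, 3] cursor@28
After 7 (insert_after(73)): list=[97, 22, 80, 28, 73, 82, 4, 6, 8, 1, 2, 3] cursor@28

Answer: 28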